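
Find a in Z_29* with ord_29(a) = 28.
2 has order 28 mod 29 since 2^{28} ≡ 1 (mod 29) and no smaller power works.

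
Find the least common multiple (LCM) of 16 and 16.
16

First find GCD(16, 16) using the Euclidean algorithm:
16 = 1 × 16 + 0
GCD(16, 16) = 16

LCM formula: LCM(a, b) = (a × b) / GCD(a, b)
LCM(16, 16) = (16 × 16) / 16
LCM(16, 16) = 256 / 16
LCM(16, 16) = 16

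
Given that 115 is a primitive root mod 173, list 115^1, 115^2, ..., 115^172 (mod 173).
g^1, g^2, ..., g^{172} mod 173: {115, 77, 32, 47, 42, 159, 120, 133, 71, 34, 104, 23, 50, 41, 44, 43, 101, 24, 165, 118, 76, 90, 143, 10, 112, 78, 147, 124, 74, 33, 162, 119, 18, 167, 2, 57, 154, 64, 94, 84, 145, 67, 93, 142, 68, 35, 46, 100, 82, 88, 86, 29, 48, 157, 63, 152, 7, 113, 20, 51, 156, 121, 75, 148, 66, 151, 65, 36, 161, 4, 114, 135, 128, 15, 168, 117, 134, 13, 111, 136, 70, 92, 27, 164, 3, 172, 58, 96, 141, 126, 131, 14, 53, 40, 102, 139, 69, 150, 123, 132, 129, 130, 72, 149, 8, 55, 97, 83, 30, 163, 61, 95, 26, 49, 99, 140, 11, 54, 155, 6, 171, 116, 19, 109, 79, 89, 28, 106, 80, 31, 105, 138, 127, 73, 91, 85, 87, 144, 125, 16, 110, 21, 166, 60, 153, 122, 17, 52, 98, 25, 107, 22, 108, 137, 12, 169, 59, 38, 45, 158, 5, 56, 39, 160, 62, 37, 103, 81, 146, 9, 170, 1}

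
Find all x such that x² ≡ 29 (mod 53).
The square roots of 29 mod 53 are 33 and 20. Verify: 33² = 1089 ≡ 29 (mod 53)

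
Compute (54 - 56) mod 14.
12

(54 - 56) = -2
-2 mod 14 = 12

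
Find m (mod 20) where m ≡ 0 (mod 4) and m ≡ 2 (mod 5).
M = 4 × 5 = 20. M₁ = 5, y₁ ≡ 1 (mod 4). M₂ = 4, y₂ ≡ 4 (mod 5). m = 0×5×1 + 2×4×4 ≡ 12 (mod 20)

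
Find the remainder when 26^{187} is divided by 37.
By Fermat: 26^{36} ≡ 1 (mod 37). 187 = 5×36 + 7. So 26^{187} ≡ 26^{7} ≡ 26 (mod 37)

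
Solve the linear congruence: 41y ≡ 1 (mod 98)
55

Since gcd(41, 98) = 1 divides 1, a solution exists.
Multiply both sides by the inverse of 41 mod 98:
  41^(-1) mod 98 = 55
  x ≡ 55 × 1 ≡ 55 ≡ 55 (mod 98)
Verification: 41 × 55 = 2255 = 23 × 98 + 1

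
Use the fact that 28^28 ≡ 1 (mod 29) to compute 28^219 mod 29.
By Fermat: 28^{28} ≡ 1 (mod 29). 219 = 7×28 + 23. So 28^{219} ≡ 28^{23} ≡ 28 (mod 29)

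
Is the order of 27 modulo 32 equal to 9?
No, the actual order is 8, not 9.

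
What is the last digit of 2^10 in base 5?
10 = 8 + 2 (binary 1010). Repeated squaring mod 5: 2^1 ≡ 2; 2^2 ≡ 2² = 4 ≡ 4; 2^4 ≡ 4² = 16 ≡ 1; 2^8 ≡ 1² = 1 ≡ 1. Multiply: 2^10 = 2^8 × 2^2 ≡ 1 × 4 (mod 5): 1 × 4 = 4 ≡ 4. So 2^10 ≡ 4 (mod 5).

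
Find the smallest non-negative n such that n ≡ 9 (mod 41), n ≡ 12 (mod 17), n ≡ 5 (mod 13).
8988

Using the Chinese Remainder Theorem:
M = product of moduli = 9061
For equation 1: M_1 = 221, 221 ≡ 16 (mod 41), inverse of 221 mod 41 is 18 (check: 16 × 18 = 288 ≡ 1 (mod 41))
For equation 2: M_2 = 533, 533 ≡ 6 (mod 17), inverse of 533 mod 17 is 3 (check: 6 × 3 = 18 ≡ 1 (mod 17))
For equation 3: M_3 = 697, 697 ≡ 8 (mod 13), inverse of 697 mod 13 is 5 (check: 8 × 5 = 40 ≡ 1 (mod 13))
Combine: n ≡ Σ r_i×M_i×(M_i⁻¹ mod m_i) = 9×221×18 + 12×533×3 + 5×697×5 = 35802 + 19188 + 17425 = 72415
72415 mod 9061 = 8988
n ≡ 8988 (mod 9061)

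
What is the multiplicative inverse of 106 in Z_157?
106^(-1) ≡ 40 (mod 157). Verification: 106 × 40 = 4240 ≡ 1 (mod 157)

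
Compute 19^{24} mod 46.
39

Using successive squaring:
Binary expansion of 24: 11000
Powers of 19 mod 46 (each is the square of the previous):
  19^1 ≡ 19 (mod 46)
  19^2 ≡ 19² = 361 ≡ 39 (mod 46)
  19^4 ≡ 39² = 1521 ≡ 3 (mod 46)
  19^8 ≡ 3² = 9 ≡ 9 (mod 46)
  19^16 ≡ 9² = 81 ≡ 35 (mod 46)
24 = 16 + 8, so 19^24 = 19^16 × 19^8 ≡ 35 × 9 (mod 46)
Multiplying step by step:
  35 × 9 = 315 ≡ 39 (mod 46)
Result: 19^24 ≡ 39 (mod 46)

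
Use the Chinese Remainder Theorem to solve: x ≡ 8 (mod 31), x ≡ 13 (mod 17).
132

Using the Chinese Remainder Theorem:
M = product of moduli = 527
For equation 1: M_1 = 17, 17 ≡ 17 (mod 31), inverse of 17 mod 31 is 11 (check: 17 × 11 = 187 ≡ 1 (mod 31))
For equation 2: M_2 = 31, 31 ≡ 14 (mod 17), inverse of 31 mod 17 is 11 (check: 14 × 11 = 154 ≡ 1 (mod 17))
Combine: x ≡ Σ r_i×M_i×(M_i⁻¹ mod m_i) = 8×17×11 + 13×31×11 = 1496 + 4433 = 5929
5929 mod 527 = 132
x ≡ 132 (mod 527)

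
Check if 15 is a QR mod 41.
By Euler's criterion: 15^{20} ≡ 40 (mod 41). Since this equals -1 (≡ 40), 15 is not a QR.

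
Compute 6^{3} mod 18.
0

Using successive squaring:
Binary expansion of 3: 11
Powers of 6 mod 18 (each is the square of the previous):
  6^1 ≡ 6 (mod 18)
  6^2 ≡ 6² = 36 ≡ 0 (mod 18)
3 = 2 + 1, so 6^3 = 6^2 × 6^1 ≡ 0 × 6 (mod 18)
Multiplying step by step:
  0 × 6 = 0 ≡ 0 (mod 18)
Result: 6^3 ≡ 0 (mod 18)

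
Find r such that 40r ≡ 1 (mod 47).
40^(-1) ≡ 20 (mod 47). Verification: 40 × 20 = 800 ≡ 1 (mod 47)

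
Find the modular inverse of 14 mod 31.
14^(-1) ≡ 20 (mod 31). Verification: 14 × 20 = 280 ≡ 1 (mod 31)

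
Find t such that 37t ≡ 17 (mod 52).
37

Since gcd(37, 52) = 1 divides 17, a solution exists.
Multiply both sides by the inverse of 37 mod 52:
  37^(-1) mod 52 = 45
  x ≡ 45 × 17 ≡ 765 ≡ 37 (mod 52)
Verification: 37 × 37 = 1369 = 26 × 52 + 17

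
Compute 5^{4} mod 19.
17

Using successive squaring:
Binary expansion of 4: 100
Powers of 5 mod 19 (each is the square of the previous):
  5^1 ≡ 5 (mod 19)
  5^2 ≡ 5² = 25 ≡ 6 (mod 19)
  5^4 ≡ 6² = 36 ≡ 17 (mod 19)
4 is a power of 2, so 5^4 is the last square: ≡ 17 (mod 19)
Result: 5^4 ≡ 17 (mod 19)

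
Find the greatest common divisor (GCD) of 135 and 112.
1

Using the Euclidean algorithm:
135 = 1 × 112 + 23
112 = 4 × 23 + 20
23 = 1 × 20 + 3
20 = 6 × 3 + 2
3 = 1 × 2 + 1
2 = 2 × 1 + 0

GCD(135, 112) = 1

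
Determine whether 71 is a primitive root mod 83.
p - 1 = 82 has prime divisors 2, 41. Check 71^(82/q) mod 83 for each: 71^(82/2) = 71^41 ≡ 82, 71^(82/41) = 71^2 ≡ 61 (mod 83). None of these is 1, so 71 has order 82 = φ(83), so it is a primitive root mod 83.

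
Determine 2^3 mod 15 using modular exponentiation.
3 = 2 + 1 (binary 11). Repeated squaring mod 15: 2^1 ≡ 2; 2^2 ≡ 2² = 4 ≡ 4. Multiply: 2^3 = 2^2 × 2^1 ≡ 4 × 2 (mod 15): 4 × 2 = 8 ≡ 8. So 2^3 ≡ 8 (mod 15).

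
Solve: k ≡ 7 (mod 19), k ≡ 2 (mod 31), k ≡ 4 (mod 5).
M = 19 × 31 × 5 = 2945. M₁ = 155, y₁ ≡ 13 (mod 19). M₂ = 95, y₂ ≡ 16 (mod 31). M₃ = 589, y₃ ≡ 4 (mod 5). k = 7×155×13 + 2×95×16 + 4×589×4 ≡ 64 (mod 2945)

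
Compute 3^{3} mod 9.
0

Using successive squaring:
Binary expansion of 3: 11
Powers of 3 mod 9 (each is the square of the previous):
  3^1 ≡ 3 (mod 9)
  3^2 ≡ 3² = 9 ≡ 0 (mod 9)
3 = 2 + 1, so 3^3 = 3^2 × 3^1 ≡ 0 × 3 (mod 9)
Multiplying step by step:
  0 × 3 = 0 ≡ 0 (mod 9)
Result: 3^3 ≡ 0 (mod 9)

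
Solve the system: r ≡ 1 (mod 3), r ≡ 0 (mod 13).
M = 3 × 13 = 39. M₁ = 13, y₁ ≡ 1 (mod 3). M₂ = 3, y₂ ≡ 9 (mod 13). r = 1×13×1 + 0×3×9 ≡ 13 (mod 39)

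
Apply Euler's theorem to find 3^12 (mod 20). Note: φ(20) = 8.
By Euler: 3^{8} ≡ 1 (mod 20) since gcd(3, 20) = 1. 12 = 1×8 + 4. So 3^{12} ≡ 3^{4} ≡ 1 (mod 20)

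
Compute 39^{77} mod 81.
0

Using successive squaring:
Binary expansion of 77: 1001101
Powers of 39 mod 81 (each is the square of the previous):
  39^1 ≡ 39 (mod 81)
  39^2 ≡ 39² = 1521 ≡ 63 (mod 81)
  39^4 ≡ 63² = 3969 ≡ 0 (mod 81)
  39^8 ≡ 0² = 0 ≡ 0 (mod 81)
  39^16 ≡ 0² = 0 ≡ 0 (mod 81)
  39^32 ≡ 0² = 0 ≡ 0 (mod 81)
  39^64 ≡ 0² = 0 ≡ 0 (mod 81)
77 = 64 + 8 + 4 + 1, so 39^77 = 39^64 × 39^8 × 39^4 × 39^1 ≡ 0 × 0 × 0 × 39 (mod 81)
Multiplying step by step:
  0 × 0 = 0 ≡ 0 (mod 81)
  0 × 0 = 0 ≡ 0 (mod 81)
  0 × 39 = 0 ≡ 0 (mod 81)
Result: 39^77 ≡ 0 (mod 81)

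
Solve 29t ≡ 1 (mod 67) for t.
29^(-1) ≡ 37 (mod 67). Verification: 29 × 37 = 1073 ≡ 1 (mod 67)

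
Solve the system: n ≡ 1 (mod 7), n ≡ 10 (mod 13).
M = 7 × 13 = 91. M₁ = 13, y₁ ≡ 6 (mod 7). M₂ = 7, y₂ ≡ 2 (mod 13). n = 1×13×6 + 10×7×2 ≡ 36 (mod 91)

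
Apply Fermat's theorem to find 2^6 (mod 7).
By Fermat's Little Theorem, 2^{6} ≡ 1 (mod 7) since 7 is prime and gcd(2, 7) = 1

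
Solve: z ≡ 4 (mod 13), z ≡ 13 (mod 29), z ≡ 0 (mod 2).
M = 13 × 29 × 2 = 754. M₁ = 58, y₁ ≡ 11 (mod 13). M₂ = 26, y₂ ≡ 19 (mod 29). M₃ = 377, y₃ ≡ 1 (mod 2). z = 4×58×11 + 13×26×19 + 0×377×1 ≡ 680 (mod 754)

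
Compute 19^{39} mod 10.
9

Using successive squaring:
Binary expansion of 39: 100111
Powers of 19 mod 10 (each is the square of the previous):
  19^1 ≡ 9 (mod 10)
  19^2 ≡ 9² = 81 ≡ 1 (mod 10)
  19^4 ≡ 1² = 1 ≡ 1 (mod 10)
  19^8 ≡ 1² = 1 ≡ 1 (mod 10)
  19^16 ≡ 1² = 1 ≡ 1 (mod 10)
  19^32 ≡ 1² = 1 ≡ 1 (mod 10)
39 = 32 + 4 + 2 + 1, so 19^39 = 19^32 × 19^4 × 19^2 × 19^1 ≡ 1 × 1 × 1 × 9 (mod 10)
Multiplying step by step:
  1 × 1 = 1 ≡ 1 (mod 10)
  1 × 1 = 1 ≡ 1 (mod 10)
  1 × 9 = 9 ≡ 9 (mod 10)
Result: 19^39 ≡ 9 (mod 10)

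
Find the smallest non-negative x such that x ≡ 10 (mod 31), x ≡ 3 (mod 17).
258

Using the Chinese Remainder Theorem:
M = product of moduli = 527
For equation 1: M_1 = 17, 17 ≡ 17 (mod 31), inverse of 17 mod 31 is 11 (check: 17 × 11 = 187 ≡ 1 (mod 31))
For equation 2: M_2 = 31, 31 ≡ 14 (mod 17), inverse of 31 mod 17 is 11 (check: 14 × 11 = 154 ≡ 1 (mod 17))
Combine: x ≡ Σ r_i×M_i×(M_i⁻¹ mod m_i) = 10×17×11 + 3×31×11 = 1870 + 1023 = 2893
2893 mod 527 = 258
x ≡ 258 (mod 527)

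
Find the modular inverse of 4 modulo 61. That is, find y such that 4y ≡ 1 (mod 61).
46

Using Extended Euclidean Algorithm:
gcd(4, 61) = 1
Bezout coefficients: 4 × -15 + 61 × 1 = 1
So 4 × -15 ≡ 1 (mod 61)
The inverse is -15 mod 61 = 46
Verification: 4 × 46 = 184 = 3 × 61 + 1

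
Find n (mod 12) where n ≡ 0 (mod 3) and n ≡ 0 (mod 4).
M = 3 × 4 = 12. M₁ = 4, y₁ ≡ 1 (mod 3). M₂ = 3, y₂ ≡ 3 (mod 4). n = 0×4×1 + 0×3×3 ≡ 0 (mod 12)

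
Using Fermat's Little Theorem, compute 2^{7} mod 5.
3

By Fermat's Little Theorem, a^(p-1) ≡ 1 (mod p) for prime p and gcd(a, p) = 1
Here p = 5, so 2^4 ≡ 1 (mod 5)
We can reduce the exponent: 7 mod 4 = 3
So 2^7 ≡ 2^3 (mod 5)
Computing: 2^3 mod 5 = 3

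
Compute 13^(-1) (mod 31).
13^(-1) ≡ 12 (mod 31). Verification: 13 × 12 = 156 ≡ 1 (mod 31)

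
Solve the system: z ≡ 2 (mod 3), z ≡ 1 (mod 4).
M = 3 × 4 = 12. M₁ = 4, y₁ ≡ 1 (mod 3). M₂ = 3, y₂ ≡ 3 (mod 4). z = 2×4×1 + 1×3×3 ≡ 5 (mod 12)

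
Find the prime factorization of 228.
2^2 × 3 × 19

Divide by primes starting from smallest:
228 ÷ 2 = 114
114 ÷ 2 = 57
57 ÷ 3 = 19
19 ÷ 19 = 1

228 = 2^2 × 3 × 19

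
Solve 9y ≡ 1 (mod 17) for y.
2

Using Extended Euclidean Algorithm:
gcd(9, 17) = 1
Bezout coefficients: 9 × 2 + 17 × -1 = 1
So 9 × 2 ≡ 1 (mod 17)
The inverse is 2 mod 17 = 2
Verification: 9 × 2 = 18 = 1 × 17 + 1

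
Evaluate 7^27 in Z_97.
Using repeated squaring. 27 = 16 + 8 + 2 + 1 (binary 11011). Repeated squaring mod 97: 7^1 ≡ 7; 7^2 ≡ 7² = 49 ≡ 49; 7^4 ≡ 49² = 2401 ≡ 73; 7^8 ≡ 73² = 5329 ≡ 91; 7^16 ≡ 91² = 8281 ≡ 36. Multiply: 7^27 = 7^16 × 7^8 × 7^2 × 7^1 ≡ 36 × 91 × 49 × 7 (mod 97): 36 × 91 = 3276 ≡ 75; 75 × 49 = 3675 ≡ 86; 86 × 7 = 602 ≡ 20. So 7^27 ≡ 20 (mod 97).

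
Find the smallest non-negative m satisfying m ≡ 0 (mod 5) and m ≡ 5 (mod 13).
M = 5 × 13 = 65. M₁ = 13, y₁ ≡ 2 (mod 5). M₂ = 5, y₂ ≡ 8 (mod 13). m = 0×13×2 + 5×5×8 ≡ 5 (mod 65)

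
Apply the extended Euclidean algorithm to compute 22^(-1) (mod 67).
Extended GCD: 22(-3) + 67(1) = 1. So 22^(-1) ≡ 64 ≡ 64 (mod 67). Verify: 22 × 64 = 1408 ≡ 1 (mod 67)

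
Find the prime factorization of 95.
5 × 19

Divide by primes starting from smallest:
95 ÷ 5 = 19
19 ÷ 19 = 1

95 = 5 × 19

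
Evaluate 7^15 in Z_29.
Using repeated squaring. 15 = 8 + 4 + 2 + 1 (binary 1111). Repeated squaring mod 29: 7^1 ≡ 7; 7^2 ≡ 7² = 49 ≡ 20; 7^4 ≡ 20² = 400 ≡ 23; 7^8 ≡ 23² = 529 ≡ 7. Multiply: 7^15 = 7^8 × 7^4 × 7^2 × 7^1 ≡ 7 × 23 × 20 × 7 (mod 29): 7 × 23 = 161 ≡ 16; 16 × 20 = 320 ≡ 1; 1 × 7 = 7 ≡ 7. So 7^15 ≡ 7 (mod 29).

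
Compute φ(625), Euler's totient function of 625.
500

Prime factorization: 625 = 5^4
Using the formula φ(n) = n × Π(1 - 1/p) for each prime factor p:
φ(625) = 625 × (1 - 1/5)
φ(625) = 500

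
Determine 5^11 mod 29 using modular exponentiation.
Using repeated squaring. 11 = 8 + 2 + 1 (binary 1011). Repeated squaring mod 29: 5^1 ≡ 5; 5^2 ≡ 5² = 25 ≡ 25; 5^4 ≡ 25² = 625 ≡ 16; 5^8 ≡ 16² = 256 ≡ 24. Multiply: 5^11 = 5^8 × 5^2 × 5^1 ≡ 24 × 25 × 5 (mod 29): 24 × 25 = 600 ≡ 20; 20 × 5 = 100 ≡ 13. So 5^11 ≡ 13 (mod 29).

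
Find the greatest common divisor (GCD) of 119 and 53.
1

Using the Euclidean algorithm:
119 = 2 × 53 + 13
53 = 4 × 13 + 1
13 = 13 × 1 + 0

GCD(119, 53) = 1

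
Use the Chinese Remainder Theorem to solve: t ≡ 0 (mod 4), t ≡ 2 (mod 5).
M = 4 × 5 = 20. M₁ = 5, y₁ ≡ 1 (mod 4). M₂ = 4, y₂ ≡ 4 (mod 5). t = 0×5×1 + 2×4×4 ≡ 12 (mod 20)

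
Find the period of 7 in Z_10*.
Powers of 7 mod 10: 7^1≡7, 7^2≡9, 7^3≡3, 7^4≡1. Order = 4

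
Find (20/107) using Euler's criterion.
(20/107) = 20^{53} mod 107 = -1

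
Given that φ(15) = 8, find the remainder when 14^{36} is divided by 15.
By Euler: 14^{8} ≡ 1 (mod 15) since gcd(14, 15) = 1. 36 = 4×8 + 4. So 14^{36} ≡ 14^{4} ≡ 1 (mod 15)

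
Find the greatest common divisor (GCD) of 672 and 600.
24

Using the Euclidean algorithm:
672 = 1 × 600 + 72
600 = 8 × 72 + 24
72 = 3 × 24 + 0

GCD(672, 600) = 24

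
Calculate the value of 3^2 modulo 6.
2 = 2 (binary 10). Repeated squaring mod 6: 3^1 ≡ 3; 3^2 ≡ 3² = 9 ≡ 3. So 3^2 ≡ 3 (mod 6).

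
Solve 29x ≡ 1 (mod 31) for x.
29^(-1) ≡ 15 (mod 31). Verification: 29 × 15 = 435 ≡ 1 (mod 31)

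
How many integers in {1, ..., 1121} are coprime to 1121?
1044

Prime factorization: 1121 = 19 × 59
Using the formula φ(n) = n × Π(1 - 1/p) for each prime factor p:
φ(1121) = 1121 × (1 - 1/19) × (1 - 1/59)
φ(1121) = 1044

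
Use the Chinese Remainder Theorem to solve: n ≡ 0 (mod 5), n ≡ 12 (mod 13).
25

Using the Chinese Remainder Theorem:
M = product of moduli = 65
For equation 1: M_1 = 13, 13 ≡ 3 (mod 5), inverse of 13 mod 5 is 2 (check: 3 × 2 = 6 ≡ 1 (mod 5))
For equation 2: M_2 = 5, 5 ≡ 5 (mod 13), inverse of 5 mod 13 is 8 (check: 5 × 8 = 40 ≡ 1 (mod 13))
Combine: n ≡ Σ r_i×M_i×(M_i⁻¹ mod m_i) = 0×13×2 + 12×5×8 = 0 + 480 = 480
480 mod 65 = 25
n ≡ 25 (mod 65)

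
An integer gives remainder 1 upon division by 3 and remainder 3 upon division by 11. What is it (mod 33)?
M = 3 × 11 = 33. M₁ = 11, y₁ ≡ 2 (mod 3). M₂ = 3, y₂ ≡ 4 (mod 11). n = 1×11×2 + 3×3×4 ≡ 25 (mod 33). The smallest positive such number is 25.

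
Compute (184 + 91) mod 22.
11

(184 + 91) = 275
275 mod 22 = 11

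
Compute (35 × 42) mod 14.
0

(35 × 42) = 1470
1470 mod 14 = 0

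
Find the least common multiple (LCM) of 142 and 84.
5964

First find GCD(142, 84) using the Euclidean algorithm:
142 = 1 × 84 + 58
84 = 1 × 58 + 26
58 = 2 × 26 + 6
26 = 4 × 6 + 2
6 = 3 × 2 + 0
GCD(142, 84) = 2

LCM formula: LCM(a, b) = (a × b) / GCD(a, b)
LCM(142, 84) = (142 × 84) / 2
LCM(142, 84) = 11928 / 2
LCM(142, 84) = 5964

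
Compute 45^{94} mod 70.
25

Using successive squaring:
Binary expansion of 94: 1011110
Powers of 45 mod 70 (each is the square of the previous):
  45^1 ≡ 45 (mod 70)
  45^2 ≡ 45² = 2025 ≡ 65 (mod 70)
  45^4 ≡ 65² = 4225 ≡ 25 (mod 70)
  45^8 ≡ 25² = 625 ≡ 65 (mod 70)
  45^16 ≡ 65² = 4225 ≡ 25 (mod 70)
  45^32 ≡ 25² = 625 ≡ 65 (mod 70)
  45^64 ≡ 65² = 4225 ≡ 25 (mod 70)
94 = 64 + 16 + 8 + 4 + 2, so 45^94 = 45^64 × 45^16 × 45^8 × 45^4 × 45^2 ≡ 25 × 25 × 65 × 25 × 65 (mod 70)
Multiplying step by step:
  25 × 25 = 625 ≡ 65 (mod 70)
  65 × 65 = 4225 ≡ 25 (mod 70)
  25 × 25 = 625 ≡ 65 (mod 70)
  65 × 65 = 4225 ≡ 25 (mod 70)
Result: 45^94 ≡ 25 (mod 70)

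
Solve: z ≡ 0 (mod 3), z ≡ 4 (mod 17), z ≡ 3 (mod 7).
M = 3 × 17 × 7 = 357. M₁ = 119, y₁ ≡ 2 (mod 3). M₂ = 21, y₂ ≡ 13 (mod 17). M₃ = 51, y₃ ≡ 4 (mod 7). z = 0×119×2 + 4×21×13 + 3×51×4 ≡ 276 (mod 357)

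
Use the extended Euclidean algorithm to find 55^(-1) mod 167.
Extended GCD: 55(82) + 167(-27) = 1. So 55^(-1) ≡ 82 ≡ 82 (mod 167). Verify: 55 × 82 = 4510 ≡ 1 (mod 167)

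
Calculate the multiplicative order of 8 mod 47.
Powers of 8 mod 47: 8^1≡8, 8^2≡17, 8^3≡42, 8^4≡7, 8^5≡9, 8^6≡25, 8^7≡12, 8^8≡2, 8^9≡16, 8^10≡34, 8^11≡37, 8^12≡14, 8^13≡18, 8^14≡3, 8^15≡24, 8^16≡4, 8^17≡32, 8^18≡21, 8^19≡27, 8^20≡28, 8^21≡36, 8^22≡6, 8^23≡1. Order = 23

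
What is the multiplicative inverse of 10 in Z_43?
10^(-1) ≡ 13 (mod 43). Verification: 10 × 13 = 130 ≡ 1 (mod 43)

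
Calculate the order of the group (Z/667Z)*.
616

Prime factorization: 667 = 23 × 29
Using the formula φ(n) = n × Π(1 - 1/p) for each prime factor p:
φ(667) = 667 × (1 - 1/23) × (1 - 1/29)
φ(667) = 616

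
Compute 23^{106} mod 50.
39

Using successive squaring:
Binary expansion of 106: 1101010
Powers of 23 mod 50 (each is the square of the previous):
  23^1 ≡ 23 (mod 50)
  23^2 ≡ 23² = 529 ≡ 29 (mod 50)
  23^4 ≡ 29² = 841 ≡ 41 (mod 50)
  23^8 ≡ 41² = 1681 ≡ 31 (mod 50)
  23^16 ≡ 31² = 961 ≡ 11 (mod 50)
  23^32 ≡ 11² = 121 ≡ 21 (mod 50)
  23^64 ≡ 21² = 441 ≡ 41 (mod 50)
106 = 64 + 32 + 8 + 2, so 23^106 = 23^64 × 23^32 × 23^8 × 23^2 ≡ 41 × 21 × 31 × 29 (mod 50)
Multiplying step by step:
  41 × 21 = 861 ≡ 11 (mod 50)
  11 × 31 = 341 ≡ 41 (mod 50)
  41 × 29 = 1189 ≡ 39 (mod 50)
Result: 23^106 ≡ 39 (mod 50)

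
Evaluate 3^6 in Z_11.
6 = 4 + 2 (binary 110). Repeated squaring mod 11: 3^1 ≡ 3; 3^2 ≡ 3² = 9 ≡ 9; 3^4 ≡ 9² = 81 ≡ 4. Multiply: 3^6 = 3^4 × 3^2 ≡ 4 × 9 (mod 11): 4 × 9 = 36 ≡ 3. So 3^6 ≡ 3 (mod 11).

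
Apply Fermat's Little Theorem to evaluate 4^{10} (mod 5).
1

By Fermat's Little Theorem, a^(p-1) ≡ 1 (mod p) for prime p and gcd(a, p) = 1
Here p = 5, so 4^4 ≡ 1 (mod 5)
We can reduce the exponent: 10 mod 4 = 2
So 4^10 ≡ 4^2 (mod 5)
Computing: 4^2 mod 5 = 1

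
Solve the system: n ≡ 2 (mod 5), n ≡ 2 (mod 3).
M = 5 × 3 = 15. M₁ = 3, y₁ ≡ 2 (mod 5). M₂ = 5, y₂ ≡ 2 (mod 3). n = 2×3×2 + 2×5×2 ≡ 2 (mod 15)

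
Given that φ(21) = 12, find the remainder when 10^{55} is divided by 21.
By Euler: 10^{12} ≡ 1 (mod 21) since gcd(10, 21) = 1. 55 = 4×12 + 7. So 10^{55} ≡ 10^{7} ≡ 10 (mod 21)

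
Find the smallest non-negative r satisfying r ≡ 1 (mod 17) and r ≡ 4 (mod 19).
M = 17 × 19 = 323. M₁ = 19, y₁ ≡ 9 (mod 17). M₂ = 17, y₂ ≡ 9 (mod 19). r = 1×19×9 + 4×17×9 ≡ 137 (mod 323)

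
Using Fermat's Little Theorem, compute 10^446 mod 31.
By Fermat: 10^{30} ≡ 1 (mod 31). 446 ≡ 26 (mod 30). So 10^{446} ≡ 10^{26} ≡ 19 (mod 31)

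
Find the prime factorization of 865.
5 × 173

Divide by primes starting from smallest:
865 ÷ 5 = 173
173 ÷ 173 = 1

865 = 5 × 173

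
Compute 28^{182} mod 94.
72

Using successive squaring:
Binary expansion of 182: 10110110
Powers of 28 mod 94 (each is the square of the previous):
  28^1 ≡ 28 (mod 94)
  28^2 ≡ 28² = 784 ≡ 32 (mod 94)
  28^4 ≡ 32² = 1024 ≡ 84 (mod 94)
  28^8 ≡ 84² = 7056 ≡ 6 (mod 94)
  28^16 ≡ 6² = 36 ≡ 36 (mod 94)
  28^32 ≡ 36² = 1296 ≡ 74 (mod 94)
  28^64 ≡ 74² = 5476 ≡ 24 (mod 94)
  28^128 ≡ 24² = 576 ≡ 12 (mod 94)
182 = 128 + 32 + 16 + 4 + 2, so 28^182 = 28^128 × 28^32 × 28^16 × 28^4 × 28^2 ≡ 12 × 74 × 36 × 84 × 32 (mod 94)
Multiplying step by step:
  12 × 74 = 888 ≡ 42 (mod 94)
  42 × 36 = 1512 ≡ 8 (mod 94)
  8 × 84 = 672 ≡ 14 (mod 94)
  14 × 32 = 448 ≡ 72 (mod 94)
Result: 28^182 ≡ 72 (mod 94)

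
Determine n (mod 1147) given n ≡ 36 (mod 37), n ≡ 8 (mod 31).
628

Using the Chinese Remainder Theorem:
M = product of moduli = 1147
For equation 1: M_1 = 31, 31 ≡ 31 (mod 37), inverse of 31 mod 37 is 6 (check: 31 × 6 = 186 ≡ 1 (mod 37))
For equation 2: M_2 = 37, 37 ≡ 6 (mod 31), inverse of 37 mod 31 is 26 (check: 6 × 26 = 156 ≡ 1 (mod 31))
Combine: n ≡ Σ r_i×M_i×(M_i⁻¹ mod m_i) = 36×31×6 + 8×37×26 = 6696 + 7696 = 14392
14392 mod 1147 = 628
n ≡ 628 (mod 1147)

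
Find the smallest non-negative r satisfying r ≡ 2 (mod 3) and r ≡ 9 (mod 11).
M = 3 × 11 = 33. M₁ = 11, y₁ ≡ 2 (mod 3). M₂ = 3, y₂ ≡ 4 (mod 11). r = 2×11×2 + 9×3×4 ≡ 20 (mod 33)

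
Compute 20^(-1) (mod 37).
20^(-1) ≡ 13 (mod 37). Verification: 20 × 13 = 260 ≡ 1 (mod 37)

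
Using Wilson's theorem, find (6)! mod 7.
By Wilson's theorem, (6)! ≡ -1 ≡ 6 (mod 7)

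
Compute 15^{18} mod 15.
0

Using successive squaring:
Binary expansion of 18: 10010
Powers of 15 mod 15 (each is the square of the previous):
  15^1 ≡ 0 (mod 15)
  15^2 ≡ 0² = 0 ≡ 0 (mod 15)
  15^4 ≡ 0² = 0 ≡ 0 (mod 15)
  15^8 ≡ 0² = 0 ≡ 0 (mod 15)
  15^16 ≡ 0² = 0 ≡ 0 (mod 15)
18 = 16 + 2, so 15^18 = 15^16 × 15^2 ≡ 0 × 0 (mod 15)
Multiplying step by step:
  0 × 0 = 0 ≡ 0 (mod 15)
Result: 15^18 ≡ 0 (mod 15)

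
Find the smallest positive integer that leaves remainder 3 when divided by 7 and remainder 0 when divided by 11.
M = 7 × 11 = 77. M₁ = 11, y₁ ≡ 2 (mod 7). M₂ = 7, y₂ ≡ 8 (mod 11). n = 3×11×2 + 0×7×8 ≡ 66 (mod 77). The smallest positive such number is 66.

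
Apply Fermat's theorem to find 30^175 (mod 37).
By Fermat: 30^{36} ≡ 1 (mod 37). 175 = 4×36 + 31. So 30^{175} ≡ 30^{31} ≡ 4 (mod 37)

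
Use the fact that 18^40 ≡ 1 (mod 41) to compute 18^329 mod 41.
By Fermat: 18^{40} ≡ 1 (mod 41). 329 ≡ 9 (mod 40). So 18^{329} ≡ 18^{9} ≡ 16 (mod 41)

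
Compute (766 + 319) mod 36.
5

(766 + 319) = 1085
1085 mod 36 = 5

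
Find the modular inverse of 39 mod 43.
39^(-1) ≡ 32 (mod 43). Verification: 39 × 32 = 1248 ≡ 1 (mod 43)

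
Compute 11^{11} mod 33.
11

Using successive squaring:
Binary expansion of 11: 1011
Powers of 11 mod 33 (each is the square of the previous):
  11^1 ≡ 11 (mod 33)
  11^2 ≡ 11² = 121 ≡ 22 (mod 33)
  11^4 ≡ 22² = 484 ≡ 22 (mod 33)
  11^8 ≡ 22² = 484 ≡ 22 (mod 33)
11 = 8 + 2 + 1, so 11^11 = 11^8 × 11^2 × 11^1 ≡ 22 × 22 × 11 (mod 33)
Multiplying step by step:
  22 × 22 = 484 ≡ 22 (mod 33)
  22 × 11 = 242 ≡ 11 (mod 33)
Result: 11^11 ≡ 11 (mod 33)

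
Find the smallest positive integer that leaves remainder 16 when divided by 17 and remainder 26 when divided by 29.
M = 17 × 29 = 493. M₁ = 29, y₁ ≡ 10 (mod 17). M₂ = 17, y₂ ≡ 12 (mod 29). t = 16×29×10 + 26×17×12 ≡ 84 (mod 493). The smallest positive such number is 84.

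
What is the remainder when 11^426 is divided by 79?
Using Fermat: 11^{78} ≡ 1 (mod 79). 426 ≡ 36 (mod 78). So 11^{426} ≡ 11^{36} ≡ 46 (mod 79)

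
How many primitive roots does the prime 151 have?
Number of primitive roots mod 151 = φ(150) = 40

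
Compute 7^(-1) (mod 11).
8

Using Extended Euclidean Algorithm:
gcd(7, 11) = 1
Bezout coefficients: 7 × -3 + 11 × 2 = 1
So 7 × -3 ≡ 1 (mod 11)
The inverse is -3 mod 11 = 8
Verification: 7 × 8 = 56 = 5 × 11 + 1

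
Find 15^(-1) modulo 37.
5

Using Extended Euclidean Algorithm:
gcd(15, 37) = 1
Bezout coefficients: 15 × 5 + 37 × -2 = 1
So 15 × 5 ≡ 1 (mod 37)
The inverse is 5 mod 37 = 5
Verification: 15 × 5 = 75 = 2 × 37 + 1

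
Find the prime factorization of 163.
163

Divide by primes starting from smallest:
163 ÷ 163 = 1

163 = 163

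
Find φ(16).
8

Prime factorization: 16 = 2^4
Using the formula φ(n) = n × Π(1 - 1/p) for each prime factor p:
φ(16) = 16 × (1 - 1/2)
φ(16) = 8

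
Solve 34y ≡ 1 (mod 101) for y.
3

Using Extended Euclidean Algorithm:
gcd(34, 101) = 1
Bezout coefficients: 34 × 3 + 101 × -1 = 1
So 34 × 3 ≡ 1 (mod 101)
The inverse is 3 mod 101 = 3
Verification: 34 × 3 = 102 = 1 × 101 + 1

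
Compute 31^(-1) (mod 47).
44

Using Extended Euclidean Algorithm:
gcd(31, 47) = 1
Bezout coefficients: 31 × -3 + 47 × 2 = 1
So 31 × -3 ≡ 1 (mod 47)
The inverse is -3 mod 47 = 44
Verification: 31 × 44 = 1364 = 29 × 47 + 1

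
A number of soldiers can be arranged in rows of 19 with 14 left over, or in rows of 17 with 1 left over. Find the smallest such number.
M = 19 × 17 = 323. M₁ = 17, y₁ ≡ 9 (mod 19). M₂ = 19, y₂ ≡ 9 (mod 17). z = 14×17×9 + 1×19×9 ≡ 52 (mod 323). The smallest positive such number is 52.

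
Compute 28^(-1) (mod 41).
22

Using Extended Euclidean Algorithm:
gcd(28, 41) = 1
Bezout coefficients: 28 × -19 + 41 × 13 = 1
So 28 × -19 ≡ 1 (mod 41)
The inverse is -19 mod 41 = 22
Verification: 28 × 22 = 616 = 15 × 41 + 1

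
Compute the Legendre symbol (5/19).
(5/19) = 5^{9} mod 19 = 1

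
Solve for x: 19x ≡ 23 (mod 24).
5

Since gcd(19, 24) = 1 divides 23, a solution exists.
Multiply both sides by the inverse of 19 mod 24:
  19^(-1) mod 24 = 19
  x ≡ 19 × 23 ≡ 437 ≡ 5 (mod 24)
Verification: 19 × 5 = 95 = 3 × 24 + 23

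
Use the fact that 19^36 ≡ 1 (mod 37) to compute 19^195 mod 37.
By Fermat: 19^{36} ≡ 1 (mod 37). 195 ≡ 15 (mod 36). So 19^{195} ≡ 19^{15} ≡ 29 (mod 37)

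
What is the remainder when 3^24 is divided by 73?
Using repeated squaring. 24 = 16 + 8 (binary 11000). Repeated squaring mod 73: 3^1 ≡ 3; 3^2 ≡ 3² = 9 ≡ 9; 3^4 ≡ 9² = 81 ≡ 8; 3^8 ≡ 8² = 64 ≡ 64; 3^16 ≡ 64² = 4096 ≡ 8. Multiply: 3^24 = 3^16 × 3^8 ≡ 8 × 64 (mod 73): 8 × 64 = 512 ≡ 1. So 3^24 ≡ 1 (mod 73).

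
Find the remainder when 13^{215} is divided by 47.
By Fermat: 13^{46} ≡ 1 (mod 47). 215 = 4×46 + 31. So 13^{215} ≡ 13^{31} ≡ 10 (mod 47)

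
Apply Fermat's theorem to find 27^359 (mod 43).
By Fermat: 27^{42} ≡ 1 (mod 43). 359 = 8×42 + 23. So 27^{359} ≡ 27^{23} ≡ 2 (mod 43)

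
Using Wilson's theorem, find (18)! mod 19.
By Wilson's theorem, (18)! ≡ -1 ≡ 18 (mod 19)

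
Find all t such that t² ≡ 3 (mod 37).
The square roots of 3 mod 37 are 22 and 15. Verify: 22² = 484 ≡ 3 (mod 37)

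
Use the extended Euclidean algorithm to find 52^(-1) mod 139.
Extended GCD: 52(-8) + 139(3) = 1. So 52^(-1) ≡ 131 ≡ 131 (mod 139). Verify: 52 × 131 = 6812 ≡ 1 (mod 139)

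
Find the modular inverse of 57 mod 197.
57^(-1) ≡ 159 (mod 197). Verification: 57 × 159 = 9063 ≡ 1 (mod 197)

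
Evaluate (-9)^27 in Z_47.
Using repeated squaring. (-9) ≡ 38 (mod 47). 27 = 16 + 8 + 2 + 1 (binary 11011). Repeated squaring mod 47: 38^1 ≡ 38; 38^2 ≡ 38² = 1444 ≡ 34; 38^4 ≡ 34² = 1156 ≡ 28; 38^8 ≡ 28² = 784 ≡ 32; 38^16 ≡ 32² = 1024 ≡ 37. Multiply: (-9)^27 ≡ 38^16 × 38^8 × 38^2 × 38^1 ≡ 37 × 32 × 34 × 38 (mod 47): 37 × 32 = 1184 ≡ 9; 9 × 34 = 306 ≡ 24; 24 × 38 = 912 ≡ 19. So (-9)^27 ≡ 19 (mod 47).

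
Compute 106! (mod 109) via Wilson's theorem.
(108)! = (106)! × (107) × (108) ≡ -1 (mod 109). So (106)! ≡ -1 × [(108)(107)]^(-1) ≡ 54 (mod 109)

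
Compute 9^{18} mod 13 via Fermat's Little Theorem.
1

By Fermat's Little Theorem, a^(p-1) ≡ 1 (mod p) for prime p and gcd(a, p) = 1
Here p = 13, so 9^12 ≡ 1 (mod 13)
We can reduce the exponent: 18 mod 12 = 6
So 9^18 ≡ 9^6 (mod 13)
Computing: 9^6 mod 13 = 1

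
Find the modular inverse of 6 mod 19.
6^(-1) ≡ 16 (mod 19). Verification: 6 × 16 = 96 ≡ 1 (mod 19)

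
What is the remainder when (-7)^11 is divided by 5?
Using Fermat: (-7)^{4} ≡ 1 (mod 5). 11 ≡ 3 (mod 4). So (-7)^{11} ≡ (-7)^{3} ≡ 2 (mod 5)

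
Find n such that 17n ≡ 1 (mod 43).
17^(-1) ≡ 38 (mod 43). Verification: 17 × 38 = 646 ≡ 1 (mod 43)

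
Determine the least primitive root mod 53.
p - 1 = 52 has prime divisors 2, 13. h is a primitive root mod 53 iff h^(52/q) ≢ 1 (mod 53) for each such q.
h = 2: 2^26 ≡ 52, 2^4 ≡ 16 (mod 53); none is 1, so 2 has order 52 and is a primitive root.
The smallest primitive root mod 53 is g = 2.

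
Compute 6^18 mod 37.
Using repeated squaring. 18 = 16 + 2 (binary 10010). Repeated squaring mod 37: 6^1 ≡ 6; 6^2 ≡ 6² = 36 ≡ 36; 6^4 ≡ 36² = 1296 ≡ 1; 6^8 ≡ 1² = 1 ≡ 1; 6^16 ≡ 1² = 1 ≡ 1. Multiply: 6^18 = 6^16 × 6^2 ≡ 1 × 36 (mod 37): 1 × 36 = 36 ≡ 36. So 6^18 ≡ 36 (mod 37).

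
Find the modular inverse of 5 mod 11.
5^(-1) ≡ 9 (mod 11). Verification: 5 × 9 = 45 ≡ 1 (mod 11)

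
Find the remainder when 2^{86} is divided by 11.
By Fermat: 2^{10} ≡ 1 (mod 11). 86 = 8×10 + 6. So 2^{86} ≡ 2^{6} ≡ 9 (mod 11)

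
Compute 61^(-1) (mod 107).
100

Using Extended Euclidean Algorithm:
gcd(61, 107) = 1
Bezout coefficients: 61 × -7 + 107 × 4 = 1
So 61 × -7 ≡ 1 (mod 107)
The inverse is -7 mod 107 = 100
Verification: 61 × 100 = 6100 = 57 × 107 + 1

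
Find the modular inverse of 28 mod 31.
28^(-1) ≡ 10 (mod 31). Verification: 28 × 10 = 280 ≡ 1 (mod 31)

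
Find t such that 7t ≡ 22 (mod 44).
22

Since gcd(7, 44) = 1 divides 22, a solution exists.
Multiply both sides by the inverse of 7 mod 44:
  7^(-1) mod 44 = 19
  x ≡ 19 × 22 ≡ 418 ≡ 22 (mod 44)
Verification: 7 × 22 = 154 = 3 × 44 + 22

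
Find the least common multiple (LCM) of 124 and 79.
9796

First find GCD(124, 79) using the Euclidean algorithm:
124 = 1 × 79 + 45
79 = 1 × 45 + 34
45 = 1 × 34 + 11
34 = 3 × 11 + 1
11 = 11 × 1 + 0
GCD(124, 79) = 1

LCM formula: LCM(a, b) = (a × b) / GCD(a, b)
LCM(124, 79) = (124 × 79) / 1
LCM(124, 79) = 9796 / 1
LCM(124, 79) = 9796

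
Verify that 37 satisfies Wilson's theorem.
(36)! mod 37 = 36. Since this equals -1 (mod 37), Wilson confirms 37 is prime.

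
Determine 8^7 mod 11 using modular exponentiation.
7 = 4 + 2 + 1 (binary 111). Repeated squaring mod 11: 8^1 ≡ 8; 8^2 ≡ 8² = 64 ≡ 9; 8^4 ≡ 9² = 81 ≡ 4. Multiply: 8^7 = 8^4 × 8^2 × 8^1 ≡ 4 × 9 × 8 (mod 11): 4 × 9 = 36 ≡ 3; 3 × 8 = 24 ≡ 2. So 8^7 ≡ 2 (mod 11).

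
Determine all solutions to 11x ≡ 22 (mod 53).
2

Since gcd(11, 53) = 1 divides 22, a solution exists.
Multiply both sides by the inverse of 11 mod 53:
  11^(-1) mod 53 = 29
  x ≡ 29 × 22 ≡ 638 ≡ 2 (mod 53)
Verification: 11 × 2 = 22 = 0 × 53 + 22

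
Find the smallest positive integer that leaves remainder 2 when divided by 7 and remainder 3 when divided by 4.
M = 7 × 4 = 28. M₁ = 4, y₁ ≡ 2 (mod 7). M₂ = 7, y₂ ≡ 3 (mod 4). t = 2×4×2 + 3×7×3 ≡ 23 (mod 28). The smallest positive such number is 23.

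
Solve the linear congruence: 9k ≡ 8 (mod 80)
72

Since gcd(9, 80) = 1 divides 8, a solution exists.
Multiply both sides by the inverse of 9 mod 80:
  9^(-1) mod 80 = 9
  x ≡ 9 × 8 ≡ 72 ≡ 72 (mod 80)
Verification: 9 × 72 = 648 = 8 × 80 + 8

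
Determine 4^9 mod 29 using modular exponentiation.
9 = 8 + 1 (binary 1001). Repeated squaring mod 29: 4^1 ≡ 4; 4^2 ≡ 4² = 16 ≡ 16; 4^4 ≡ 16² = 256 ≡ 24; 4^8 ≡ 24² = 576 ≡ 25. Multiply: 4^9 = 4^8 × 4^1 ≡ 25 × 4 (mod 29): 25 × 4 = 100 ≡ 13. So 4^9 ≡ 13 (mod 29).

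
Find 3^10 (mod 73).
10 = 8 + 2 (binary 1010). Repeated squaring mod 73: 3^1 ≡ 3; 3^2 ≡ 3² = 9 ≡ 9; 3^4 ≡ 9² = 81 ≡ 8; 3^8 ≡ 8² = 64 ≡ 64. Multiply: 3^10 = 3^8 × 3^2 ≡ 64 × 9 (mod 73): 64 × 9 = 576 ≡ 65. So 3^10 ≡ 65 (mod 73).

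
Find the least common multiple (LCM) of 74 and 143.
10582

First find GCD(74, 143) using the Euclidean algorithm:
74 = 0 × 143 + 74
143 = 1 × 74 + 69
74 = 1 × 69 + 5
69 = 13 × 5 + 4
5 = 1 × 4 + 1
4 = 4 × 1 + 0
GCD(74, 143) = 1

LCM formula: LCM(a, b) = (a × b) / GCD(a, b)
LCM(74, 143) = (74 × 143) / 1
LCM(74, 143) = 10582 / 1
LCM(74, 143) = 10582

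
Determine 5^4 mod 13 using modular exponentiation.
4 = 4 (binary 100). Repeated squaring mod 13: 5^1 ≡ 5; 5^2 ≡ 5² = 25 ≡ 12; 5^4 ≡ 12² = 144 ≡ 1. So 5^4 ≡ 1 (mod 13).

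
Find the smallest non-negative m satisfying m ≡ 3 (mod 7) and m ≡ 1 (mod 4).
M = 7 × 4 = 28. M₁ = 4, y₁ ≡ 2 (mod 7). M₂ = 7, y₂ ≡ 3 (mod 4). m = 3×4×2 + 1×7×3 ≡ 17 (mod 28)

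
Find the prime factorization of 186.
2 × 3 × 31

Divide by primes starting from smallest:
186 ÷ 2 = 93
93 ÷ 3 = 31
31 ÷ 31 = 1

186 = 2 × 3 × 31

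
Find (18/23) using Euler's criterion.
(18/23) = 18^{11} mod 23 = 1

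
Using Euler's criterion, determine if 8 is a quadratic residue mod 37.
By Euler's criterion: 8^{18} ≡ 36 (mod 37). Since this equals -1 (≡ 36), 8 is not a QR.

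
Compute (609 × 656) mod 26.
14

(609 × 656) = 399504
399504 mod 26 = 14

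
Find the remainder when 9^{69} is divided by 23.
By Fermat: 9^{22} ≡ 1 (mod 23). 69 = 3×22 + 3. So 9^{69} ≡ 9^{3} ≡ 16 (mod 23)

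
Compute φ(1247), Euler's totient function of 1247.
1176

Prime factorization: 1247 = 29 × 43
Using the formula φ(n) = n × Π(1 - 1/p) for each prime factor p:
φ(1247) = 1247 × (1 - 1/29) × (1 - 1/43)
φ(1247) = 1176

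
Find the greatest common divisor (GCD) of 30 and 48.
6

Using the Euclidean algorithm:
30 = 0 × 48 + 30
48 = 1 × 30 + 18
30 = 1 × 18 + 12
18 = 1 × 12 + 6
12 = 2 × 6 + 0

GCD(30, 48) = 6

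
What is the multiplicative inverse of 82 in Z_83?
82

Using Extended Euclidean Algorithm:
gcd(82, 83) = 1
Bezout coefficients: 82 × -1 + 83 × 1 = 1
So 82 × -1 ≡ 1 (mod 83)
The inverse is -1 mod 83 = 82
Verification: 82 × 82 = 6724 = 81 × 83 + 1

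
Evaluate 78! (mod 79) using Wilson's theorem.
By Wilson's theorem, (78)! ≡ -1 ≡ 78 (mod 79)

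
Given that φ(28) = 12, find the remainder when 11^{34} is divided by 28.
By Euler: 11^{12} ≡ 1 (mod 28) since gcd(11, 28) = 1. 34 = 2×12 + 10. So 11^{34} ≡ 11^{10} ≡ 25 (mod 28)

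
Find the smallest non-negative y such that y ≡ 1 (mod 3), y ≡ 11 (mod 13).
37

Using the Chinese Remainder Theorem:
M = product of moduli = 39
For equation 1: M_1 = 13, 13 ≡ 1 (mod 3), inverse of 13 mod 3 is 1 (check: 1 × 1 = 1 ≡ 1 (mod 3))
For equation 2: M_2 = 3, 3 ≡ 3 (mod 13), inverse of 3 mod 13 is 9 (check: 3 × 9 = 27 ≡ 1 (mod 13))
Combine: y ≡ Σ r_i×M_i×(M_i⁻¹ mod m_i) = 1×13×1 + 11×3×9 = 13 + 297 = 310
310 mod 39 = 37
y ≡ 37 (mod 39)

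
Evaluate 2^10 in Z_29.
10 = 8 + 2 (binary 1010). Repeated squaring mod 29: 2^1 ≡ 2; 2^2 ≡ 2² = 4 ≡ 4; 2^4 ≡ 4² = 16 ≡ 16; 2^8 ≡ 16² = 256 ≡ 24. Multiply: 2^10 = 2^8 × 2^2 ≡ 24 × 4 (mod 29): 24 × 4 = 96 ≡ 9. So 2^10 ≡ 9 (mod 29).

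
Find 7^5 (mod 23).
5 = 4 + 1 (binary 101). Repeated squaring mod 23: 7^1 ≡ 7; 7^2 ≡ 7² = 49 ≡ 3; 7^4 ≡ 3² = 9 ≡ 9. Multiply: 7^5 = 7^4 × 7^1 ≡ 9 × 7 (mod 23): 9 × 7 = 63 ≡ 17. So 7^5 ≡ 17 (mod 23).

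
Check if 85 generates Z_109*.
p - 1 = 108 has prime divisors 2, 3. Check 85^(108/q) mod 109 for each: 85^(108/2) = 85^54 ≡ 108, 85^(108/3) = 85^36 ≡ 63 (mod 109). None of these is 1, so 85 has order 108 = φ(109), so it is a primitive root mod 109.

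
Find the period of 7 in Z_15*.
Powers of 7 mod 15: 7^1≡7, 7^2≡4, 7^3≡13, 7^4≡1. Order = 4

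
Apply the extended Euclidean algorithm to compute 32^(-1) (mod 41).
Extended GCD: 32(9) + 41(-7) = 1. So 32^(-1) ≡ 9 ≡ 9 (mod 41). Verify: 32 × 9 = 288 ≡ 1 (mod 41)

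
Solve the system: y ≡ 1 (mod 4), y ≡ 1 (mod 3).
M = 4 × 3 = 12. M₁ = 3, y₁ ≡ 3 (mod 4). M₂ = 4, y₂ ≡ 1 (mod 3). y = 1×3×3 + 1×4×1 ≡ 1 (mod 12)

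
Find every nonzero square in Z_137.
QRs mod 137: {1, 2, 4, 7, 8, 9, 11, 14, 15, 16, 17, 18, 19, 22, 25, 28, 30, 32, 34, 36, 37, 38, 39, 44, 49, 50, 56, 59, 60, 61, 63, 64, 65, 68, 69, 72, 73, 74, 76, 77, 78, 81, 87, 88, 93, 98, 99, 100, 101, 103, 105, 107, 109, 112, 115, 118, 119, 120, 121, 122, 123, 126, 128, 129, 130, 133, 135, 136}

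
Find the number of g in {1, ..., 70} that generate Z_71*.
Number of primitive roots mod 71 = φ(70) = 24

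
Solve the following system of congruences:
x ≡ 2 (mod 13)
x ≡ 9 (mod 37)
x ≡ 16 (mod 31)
9037

Using the Chinese Remainder Theorem:
M = product of moduli = 14911
For equation 1: M_1 = 1147, 1147 ≡ 3 (mod 13), inverse of 1147 mod 13 is 9 (check: 3 × 9 = 27 ≡ 1 (mod 13))
For equation 2: M_2 = 403, 403 ≡ 33 (mod 37), inverse of 403 mod 37 is 9 (check: 33 × 9 = 297 ≡ 1 (mod 37))
For equation 3: M_3 = 481, 481 ≡ 16 (mod 31), inverse of 481 mod 31 is 2 (check: 16 × 2 = 32 ≡ 1 (mod 31))
Combine: x ≡ Σ r_i×M_i×(M_i⁻¹ mod m_i) = 2×1147×9 + 9×403×9 + 16×481×2 = 20646 + 32643 + 15392 = 68681
68681 mod 14911 = 9037
x ≡ 9037 (mod 14911)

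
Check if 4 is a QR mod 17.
By Euler's criterion: 4^{8} ≡ 1 (mod 17). Since this equals 1, 4 is a QR.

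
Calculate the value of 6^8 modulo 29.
8 = 8 (binary 1000). Repeated squaring mod 29: 6^1 ≡ 6; 6^2 ≡ 6² = 36 ≡ 7; 6^4 ≡ 7² = 49 ≡ 20; 6^8 ≡ 20² = 400 ≡ 23. So 6^8 ≡ 23 (mod 29).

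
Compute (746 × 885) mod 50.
10

(746 × 885) = 660210
660210 mod 50 = 10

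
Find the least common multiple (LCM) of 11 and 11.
11

First find GCD(11, 11) using the Euclidean algorithm:
11 = 1 × 11 + 0
GCD(11, 11) = 11

LCM formula: LCM(a, b) = (a × b) / GCD(a, b)
LCM(11, 11) = (11 × 11) / 11
LCM(11, 11) = 121 / 11
LCM(11, 11) = 11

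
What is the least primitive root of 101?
2

A primitive root g modulo p has order p-1 = 100
Prime divisors of 100: [2, 5]
g is a primitive root iff g^(100/q) ≢ 1 (mod 101) for each prime divisor q
Testing small values:
  g = 2: 2^50 ≡ 100, 2^20 ≡ 95 (mod 101) → none is 1, primitive root!
The smallest primitive root is 2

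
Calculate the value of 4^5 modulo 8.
5 = 4 + 1 (binary 101). Repeated squaring mod 8: 4^1 ≡ 4; 4^2 ≡ 4² = 16 ≡ 0; 4^4 ≡ 0² = 0 ≡ 0. Multiply: 4^5 = 4^4 × 4^1 ≡ 0 × 4 (mod 8): 0 × 4 = 0 ≡ 0. So 4^5 ≡ 0 (mod 8).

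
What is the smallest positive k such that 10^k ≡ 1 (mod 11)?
Powers of 10 mod 11: 10^1≡10, 10^2≡1. Order = 2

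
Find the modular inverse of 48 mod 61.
48^(-1) ≡ 14 (mod 61). Verification: 48 × 14 = 672 ≡ 1 (mod 61)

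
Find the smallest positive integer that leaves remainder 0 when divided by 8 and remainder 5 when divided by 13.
M = 8 × 13 = 104. M₁ = 13, y₁ ≡ 5 (mod 8). M₂ = 8, y₂ ≡ 5 (mod 13). m = 0×13×5 + 5×8×5 ≡ 96 (mod 104). The smallest positive such number is 96.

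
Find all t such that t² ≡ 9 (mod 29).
The square roots of 9 mod 29 are 26 and 3. Verify: 26² = 676 ≡ 9 (mod 29)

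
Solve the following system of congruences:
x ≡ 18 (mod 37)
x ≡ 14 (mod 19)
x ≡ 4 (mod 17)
5087

Using the Chinese Remainder Theorem:
M = product of moduli = 11951
For equation 1: M_1 = 323, 323 ≡ 27 (mod 37), inverse of 323 mod 37 is 11 (check: 27 × 11 = 297 ≡ 1 (mod 37))
For equation 2: M_2 = 629, 629 ≡ 2 (mod 19), inverse of 629 mod 19 is 10 (check: 2 × 10 = 20 ≡ 1 (mod 19))
For equation 3: M_3 = 703, 703 ≡ 6 (mod 17), inverse of 703 mod 17 is 3 (check: 6 × 3 = 18 ≡ 1 (mod 17))
Combine: x ≡ Σ r_i×M_i×(M_i⁻¹ mod m_i) = 18×323×11 + 14×629×10 + 4×703×3 = 63954 + 88060 + 8436 = 160450
160450 mod 11951 = 5087
x ≡ 5087 (mod 11951)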